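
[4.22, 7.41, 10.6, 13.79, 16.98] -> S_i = 4.22 + 3.19*i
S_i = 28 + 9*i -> [28, 37, 46, 55, 64]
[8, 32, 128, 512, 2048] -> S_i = 8*4^i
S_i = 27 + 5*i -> [27, 32, 37, 42, 47]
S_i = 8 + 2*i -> [8, 10, 12, 14, 16]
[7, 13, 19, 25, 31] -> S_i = 7 + 6*i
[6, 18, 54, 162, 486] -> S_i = 6*3^i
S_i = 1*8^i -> [1, 8, 64, 512, 4096]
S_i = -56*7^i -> [-56, -392, -2744, -19208, -134456]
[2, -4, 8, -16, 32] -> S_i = 2*-2^i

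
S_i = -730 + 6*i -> [-730, -724, -718, -712, -706]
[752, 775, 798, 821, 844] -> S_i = 752 + 23*i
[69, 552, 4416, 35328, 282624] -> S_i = 69*8^i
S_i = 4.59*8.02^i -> [4.59, 36.81, 295.23, 2367.75, 18989.35]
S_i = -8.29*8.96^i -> [-8.29, -74.28, -665.53, -5963.19, -53430.17]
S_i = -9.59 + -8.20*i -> [-9.59, -17.79, -25.99, -34.19, -42.39]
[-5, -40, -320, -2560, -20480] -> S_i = -5*8^i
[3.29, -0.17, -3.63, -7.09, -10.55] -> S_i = 3.29 + -3.46*i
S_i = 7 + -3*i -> [7, 4, 1, -2, -5]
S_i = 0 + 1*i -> [0, 1, 2, 3, 4]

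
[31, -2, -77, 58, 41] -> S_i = Random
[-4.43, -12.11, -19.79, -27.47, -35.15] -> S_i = -4.43 + -7.68*i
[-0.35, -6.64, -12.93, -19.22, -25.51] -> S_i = -0.35 + -6.29*i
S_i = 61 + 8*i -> [61, 69, 77, 85, 93]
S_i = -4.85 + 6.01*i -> [-4.85, 1.16, 7.17, 13.18, 19.19]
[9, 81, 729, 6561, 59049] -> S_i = 9*9^i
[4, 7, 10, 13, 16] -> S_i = 4 + 3*i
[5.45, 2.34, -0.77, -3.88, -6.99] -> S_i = 5.45 + -3.11*i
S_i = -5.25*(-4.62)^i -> [-5.25, 24.26, -112.06, 517.71, -2391.81]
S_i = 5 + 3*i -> [5, 8, 11, 14, 17]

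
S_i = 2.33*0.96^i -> [2.33, 2.24, 2.15, 2.06, 1.98]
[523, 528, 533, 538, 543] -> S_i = 523 + 5*i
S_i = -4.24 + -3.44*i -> [-4.24, -7.68, -11.12, -14.56, -18.0]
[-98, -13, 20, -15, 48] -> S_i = Random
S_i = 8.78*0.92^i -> [8.78, 8.08, 7.43, 6.84, 6.29]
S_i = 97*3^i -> [97, 291, 873, 2619, 7857]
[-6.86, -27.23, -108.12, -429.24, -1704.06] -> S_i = -6.86*3.97^i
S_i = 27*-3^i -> [27, -81, 243, -729, 2187]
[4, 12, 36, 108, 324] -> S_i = 4*3^i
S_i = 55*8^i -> [55, 440, 3520, 28160, 225280]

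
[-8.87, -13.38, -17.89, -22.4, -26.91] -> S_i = -8.87 + -4.51*i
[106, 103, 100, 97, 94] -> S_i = 106 + -3*i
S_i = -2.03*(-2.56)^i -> [-2.03, 5.2, -13.3, 34.06, -87.19]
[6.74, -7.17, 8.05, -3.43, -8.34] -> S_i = Random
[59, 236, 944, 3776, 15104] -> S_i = 59*4^i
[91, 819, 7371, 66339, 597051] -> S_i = 91*9^i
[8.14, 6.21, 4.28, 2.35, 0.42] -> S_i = 8.14 + -1.93*i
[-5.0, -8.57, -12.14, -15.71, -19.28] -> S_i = -5.00 + -3.57*i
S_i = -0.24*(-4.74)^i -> [-0.24, 1.14, -5.39, 25.56, -121.15]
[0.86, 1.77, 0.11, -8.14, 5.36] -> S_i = Random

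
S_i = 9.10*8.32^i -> [9.1, 75.71, 629.92, 5240.97, 43604.84]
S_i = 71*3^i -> [71, 213, 639, 1917, 5751]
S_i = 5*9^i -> [5, 45, 405, 3645, 32805]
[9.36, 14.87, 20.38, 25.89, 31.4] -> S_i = 9.36 + 5.51*i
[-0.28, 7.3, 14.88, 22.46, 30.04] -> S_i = -0.28 + 7.58*i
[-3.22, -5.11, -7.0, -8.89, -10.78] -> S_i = -3.22 + -1.89*i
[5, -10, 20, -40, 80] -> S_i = 5*-2^i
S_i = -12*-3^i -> [-12, 36, -108, 324, -972]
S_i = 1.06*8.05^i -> [1.06, 8.53, 68.69, 552.96, 4451.33]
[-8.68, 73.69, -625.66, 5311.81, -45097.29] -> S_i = -8.68*(-8.49)^i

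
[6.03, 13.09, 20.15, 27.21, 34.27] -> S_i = 6.03 + 7.06*i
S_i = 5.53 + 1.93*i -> [5.53, 7.46, 9.39, 11.32, 13.25]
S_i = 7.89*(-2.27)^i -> [7.89, -17.91, 40.66, -92.29, 209.5]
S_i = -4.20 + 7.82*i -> [-4.2, 3.62, 11.44, 19.26, 27.08]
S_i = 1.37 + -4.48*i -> [1.37, -3.11, -7.59, -12.07, -16.55]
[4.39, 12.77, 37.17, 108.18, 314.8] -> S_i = 4.39*2.91^i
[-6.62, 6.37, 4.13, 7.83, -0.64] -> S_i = Random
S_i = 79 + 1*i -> [79, 80, 81, 82, 83]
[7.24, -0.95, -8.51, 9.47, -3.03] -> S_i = Random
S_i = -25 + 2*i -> [-25, -23, -21, -19, -17]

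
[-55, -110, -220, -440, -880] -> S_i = -55*2^i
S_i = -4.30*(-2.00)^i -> [-4.3, 8.6, -17.2, 34.4, -68.8]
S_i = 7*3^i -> [7, 21, 63, 189, 567]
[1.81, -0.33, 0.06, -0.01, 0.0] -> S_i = 1.81*(-0.18)^i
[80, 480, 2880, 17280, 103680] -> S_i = 80*6^i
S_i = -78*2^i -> [-78, -156, -312, -624, -1248]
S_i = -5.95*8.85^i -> [-5.95, -52.66, -466.02, -4124.27, -36499.76]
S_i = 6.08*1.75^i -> [6.08, 10.64, 18.62, 32.58, 57.02]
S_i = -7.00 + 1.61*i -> [-7.0, -5.39, -3.78, -2.17, -0.56]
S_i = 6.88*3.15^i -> [6.88, 21.67, 68.27, 215.04, 677.38]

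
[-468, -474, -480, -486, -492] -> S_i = -468 + -6*i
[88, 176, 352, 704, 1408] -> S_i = 88*2^i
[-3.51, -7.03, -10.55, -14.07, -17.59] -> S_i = -3.51 + -3.52*i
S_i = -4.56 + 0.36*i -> [-4.56, -4.2, -3.84, -3.48, -3.12]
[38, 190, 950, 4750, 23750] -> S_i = 38*5^i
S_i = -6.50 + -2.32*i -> [-6.5, -8.82, -11.14, -13.46, -15.78]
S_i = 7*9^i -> [7, 63, 567, 5103, 45927]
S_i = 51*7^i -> [51, 357, 2499, 17493, 122451]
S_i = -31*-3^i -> [-31, 93, -279, 837, -2511]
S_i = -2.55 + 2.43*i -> [-2.55, -0.12, 2.31, 4.74, 7.17]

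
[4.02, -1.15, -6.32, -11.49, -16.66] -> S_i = 4.02 + -5.17*i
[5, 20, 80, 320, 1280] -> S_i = 5*4^i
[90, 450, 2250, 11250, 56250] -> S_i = 90*5^i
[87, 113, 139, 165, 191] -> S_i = 87 + 26*i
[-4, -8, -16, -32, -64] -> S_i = -4*2^i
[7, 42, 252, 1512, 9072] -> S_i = 7*6^i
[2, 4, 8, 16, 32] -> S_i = 2*2^i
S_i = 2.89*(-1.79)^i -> [2.89, -5.17, 9.26, -16.58, 29.67]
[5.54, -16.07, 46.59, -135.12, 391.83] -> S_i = 5.54*(-2.90)^i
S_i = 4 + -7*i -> [4, -3, -10, -17, -24]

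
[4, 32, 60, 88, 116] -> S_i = 4 + 28*i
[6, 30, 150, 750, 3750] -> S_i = 6*5^i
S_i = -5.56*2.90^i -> [-5.56, -16.12, -46.76, -135.6, -393.25]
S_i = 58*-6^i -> [58, -348, 2088, -12528, 75168]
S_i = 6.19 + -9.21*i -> [6.19, -3.02, -12.23, -21.44, -30.65]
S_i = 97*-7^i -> [97, -679, 4753, -33271, 232897]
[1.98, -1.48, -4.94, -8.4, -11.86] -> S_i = 1.98 + -3.46*i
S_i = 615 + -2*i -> [615, 613, 611, 609, 607]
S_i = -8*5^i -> [-8, -40, -200, -1000, -5000]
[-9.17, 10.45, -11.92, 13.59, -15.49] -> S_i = -9.17*(-1.14)^i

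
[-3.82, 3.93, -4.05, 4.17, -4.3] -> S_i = -3.82*(-1.03)^i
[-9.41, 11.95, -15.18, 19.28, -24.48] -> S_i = -9.41*(-1.27)^i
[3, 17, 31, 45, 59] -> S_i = 3 + 14*i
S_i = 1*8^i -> [1, 8, 64, 512, 4096]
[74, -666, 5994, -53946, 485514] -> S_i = 74*-9^i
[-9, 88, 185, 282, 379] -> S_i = -9 + 97*i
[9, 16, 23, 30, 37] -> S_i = 9 + 7*i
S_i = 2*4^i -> [2, 8, 32, 128, 512]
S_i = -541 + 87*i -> [-541, -454, -367, -280, -193]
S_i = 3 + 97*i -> [3, 100, 197, 294, 391]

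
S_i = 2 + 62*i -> [2, 64, 126, 188, 250]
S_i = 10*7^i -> [10, 70, 490, 3430, 24010]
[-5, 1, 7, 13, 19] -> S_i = -5 + 6*i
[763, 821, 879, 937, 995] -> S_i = 763 + 58*i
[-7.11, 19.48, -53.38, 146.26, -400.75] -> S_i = -7.11*(-2.74)^i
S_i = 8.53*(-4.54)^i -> [8.53, -38.73, 175.82, -798.21, 3623.87]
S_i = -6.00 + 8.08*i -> [-6.0, 2.08, 10.16, 18.24, 26.32]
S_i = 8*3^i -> [8, 24, 72, 216, 648]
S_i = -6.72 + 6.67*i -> [-6.72, -0.05, 6.62, 13.29, 19.96]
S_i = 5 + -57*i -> [5, -52, -109, -166, -223]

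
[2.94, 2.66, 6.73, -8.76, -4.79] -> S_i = Random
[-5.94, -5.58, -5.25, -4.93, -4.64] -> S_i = -5.94*0.94^i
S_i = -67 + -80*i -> [-67, -147, -227, -307, -387]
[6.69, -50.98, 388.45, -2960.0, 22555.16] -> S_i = 6.69*(-7.62)^i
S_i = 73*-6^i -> [73, -438, 2628, -15768, 94608]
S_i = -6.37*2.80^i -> [-6.37, -17.84, -49.94, -139.83, -391.54]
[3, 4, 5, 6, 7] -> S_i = 3 + 1*i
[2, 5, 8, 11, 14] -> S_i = 2 + 3*i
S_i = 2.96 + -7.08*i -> [2.96, -4.12, -11.2, -18.28, -25.36]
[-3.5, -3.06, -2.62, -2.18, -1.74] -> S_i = -3.50 + 0.44*i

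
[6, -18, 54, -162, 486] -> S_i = 6*-3^i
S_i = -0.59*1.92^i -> [-0.59, -1.13, -2.17, -4.18, -8.02]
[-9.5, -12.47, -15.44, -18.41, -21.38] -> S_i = -9.50 + -2.97*i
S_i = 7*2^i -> [7, 14, 28, 56, 112]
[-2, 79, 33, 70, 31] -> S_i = Random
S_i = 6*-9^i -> [6, -54, 486, -4374, 39366]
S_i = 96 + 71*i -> [96, 167, 238, 309, 380]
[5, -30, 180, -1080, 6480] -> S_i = 5*-6^i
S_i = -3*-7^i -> [-3, 21, -147, 1029, -7203]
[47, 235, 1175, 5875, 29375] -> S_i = 47*5^i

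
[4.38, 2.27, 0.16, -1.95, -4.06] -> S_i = 4.38 + -2.11*i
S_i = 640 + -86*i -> [640, 554, 468, 382, 296]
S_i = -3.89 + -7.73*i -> [-3.89, -11.62, -19.35, -27.08, -34.81]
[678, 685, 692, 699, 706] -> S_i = 678 + 7*i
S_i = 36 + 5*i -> [36, 41, 46, 51, 56]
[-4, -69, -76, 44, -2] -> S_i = Random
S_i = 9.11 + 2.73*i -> [9.11, 11.84, 14.57, 17.3, 20.03]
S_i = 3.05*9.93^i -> [3.05, 30.29, 300.74, 2986.4, 29654.93]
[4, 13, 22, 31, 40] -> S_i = 4 + 9*i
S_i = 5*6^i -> [5, 30, 180, 1080, 6480]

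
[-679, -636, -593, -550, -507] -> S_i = -679 + 43*i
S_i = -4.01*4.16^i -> [-4.01, -16.68, -69.4, -288.69, -1200.93]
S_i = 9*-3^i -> [9, -27, 81, -243, 729]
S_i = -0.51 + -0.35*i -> [-0.51, -0.86, -1.21, -1.56, -1.91]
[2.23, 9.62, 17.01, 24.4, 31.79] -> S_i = 2.23 + 7.39*i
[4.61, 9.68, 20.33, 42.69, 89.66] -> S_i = 4.61*2.10^i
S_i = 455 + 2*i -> [455, 457, 459, 461, 463]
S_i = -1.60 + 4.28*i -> [-1.6, 2.68, 6.96, 11.24, 15.52]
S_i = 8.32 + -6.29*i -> [8.32, 2.03, -4.26, -10.55, -16.84]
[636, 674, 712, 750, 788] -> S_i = 636 + 38*i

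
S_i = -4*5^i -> [-4, -20, -100, -500, -2500]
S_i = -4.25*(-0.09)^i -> [-4.25, 0.38, -0.03, 0.0, -0.0]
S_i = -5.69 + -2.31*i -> [-5.69, -8.0, -10.31, -12.62, -14.93]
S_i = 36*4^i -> [36, 144, 576, 2304, 9216]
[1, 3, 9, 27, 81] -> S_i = 1*3^i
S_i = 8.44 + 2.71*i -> [8.44, 11.15, 13.86, 16.57, 19.28]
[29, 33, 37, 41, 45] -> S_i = 29 + 4*i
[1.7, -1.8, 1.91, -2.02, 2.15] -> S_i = 1.70*(-1.06)^i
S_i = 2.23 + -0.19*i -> [2.23, 2.04, 1.85, 1.66, 1.47]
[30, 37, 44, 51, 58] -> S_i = 30 + 7*i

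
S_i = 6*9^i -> [6, 54, 486, 4374, 39366]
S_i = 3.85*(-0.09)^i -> [3.85, -0.35, 0.03, -0.0, 0.0]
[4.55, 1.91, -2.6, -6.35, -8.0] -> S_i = Random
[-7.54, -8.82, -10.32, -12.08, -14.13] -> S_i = -7.54*1.17^i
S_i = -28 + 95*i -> [-28, 67, 162, 257, 352]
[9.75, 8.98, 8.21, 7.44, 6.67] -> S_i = 9.75 + -0.77*i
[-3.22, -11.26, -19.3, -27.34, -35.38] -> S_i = -3.22 + -8.04*i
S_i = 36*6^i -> [36, 216, 1296, 7776, 46656]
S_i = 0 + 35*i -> [0, 35, 70, 105, 140]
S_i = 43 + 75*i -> [43, 118, 193, 268, 343]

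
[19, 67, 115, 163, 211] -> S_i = 19 + 48*i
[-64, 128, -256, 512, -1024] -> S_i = -64*-2^i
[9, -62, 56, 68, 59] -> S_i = Random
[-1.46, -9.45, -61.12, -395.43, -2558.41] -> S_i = -1.46*6.47^i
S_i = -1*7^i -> [-1, -7, -49, -343, -2401]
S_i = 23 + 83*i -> [23, 106, 189, 272, 355]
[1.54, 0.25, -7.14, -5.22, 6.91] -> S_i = Random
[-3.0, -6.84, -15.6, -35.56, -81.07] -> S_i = -3.00*2.28^i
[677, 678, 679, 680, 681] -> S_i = 677 + 1*i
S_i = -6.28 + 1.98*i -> [-6.28, -4.3, -2.32, -0.34, 1.64]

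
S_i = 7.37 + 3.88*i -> [7.37, 11.25, 15.13, 19.01, 22.89]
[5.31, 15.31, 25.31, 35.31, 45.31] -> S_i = 5.31 + 10.00*i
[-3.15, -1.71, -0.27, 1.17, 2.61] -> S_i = -3.15 + 1.44*i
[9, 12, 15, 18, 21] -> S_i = 9 + 3*i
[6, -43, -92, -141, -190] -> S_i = 6 + -49*i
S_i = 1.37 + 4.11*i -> [1.37, 5.48, 9.59, 13.7, 17.81]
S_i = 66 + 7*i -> [66, 73, 80, 87, 94]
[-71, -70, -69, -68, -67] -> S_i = -71 + 1*i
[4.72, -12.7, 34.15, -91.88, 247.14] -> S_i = 4.72*(-2.69)^i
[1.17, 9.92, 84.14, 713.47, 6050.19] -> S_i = 1.17*8.48^i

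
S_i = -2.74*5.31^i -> [-2.74, -14.55, -77.26, -410.24, -2178.35]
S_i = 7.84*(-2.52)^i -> [7.84, -19.76, 49.79, -125.46, 316.17]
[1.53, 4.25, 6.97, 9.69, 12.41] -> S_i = 1.53 + 2.72*i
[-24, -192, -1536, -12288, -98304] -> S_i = -24*8^i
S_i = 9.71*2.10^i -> [9.71, 20.39, 42.82, 89.92, 188.84]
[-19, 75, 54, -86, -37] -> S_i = Random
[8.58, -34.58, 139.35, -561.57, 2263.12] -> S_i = 8.58*(-4.03)^i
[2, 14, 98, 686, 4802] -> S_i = 2*7^i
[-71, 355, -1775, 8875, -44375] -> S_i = -71*-5^i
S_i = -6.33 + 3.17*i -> [-6.33, -3.16, 0.01, 3.18, 6.35]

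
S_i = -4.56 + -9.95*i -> [-4.56, -14.51, -24.46, -34.41, -44.36]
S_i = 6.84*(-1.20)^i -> [6.84, -8.21, 9.85, -11.82, 14.18]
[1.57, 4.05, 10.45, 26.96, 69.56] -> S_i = 1.57*2.58^i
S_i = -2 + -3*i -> [-2, -5, -8, -11, -14]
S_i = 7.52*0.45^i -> [7.52, 3.38, 1.52, 0.69, 0.31]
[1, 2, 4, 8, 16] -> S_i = 1*2^i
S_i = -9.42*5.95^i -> [-9.42, -56.05, -333.49, -1984.27, -11806.43]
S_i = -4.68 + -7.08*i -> [-4.68, -11.76, -18.84, -25.92, -33.0]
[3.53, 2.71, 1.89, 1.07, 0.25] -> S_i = 3.53 + -0.82*i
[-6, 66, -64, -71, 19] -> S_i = Random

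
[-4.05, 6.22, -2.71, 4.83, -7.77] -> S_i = Random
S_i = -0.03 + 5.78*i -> [-0.03, 5.75, 11.53, 17.31, 23.09]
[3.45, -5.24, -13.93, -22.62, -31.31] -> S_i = 3.45 + -8.69*i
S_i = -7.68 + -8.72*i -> [-7.68, -16.4, -25.12, -33.84, -42.56]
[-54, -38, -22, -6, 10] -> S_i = -54 + 16*i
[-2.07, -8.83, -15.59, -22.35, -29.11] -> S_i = -2.07 + -6.76*i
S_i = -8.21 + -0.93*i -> [-8.21, -9.14, -10.07, -11.0, -11.93]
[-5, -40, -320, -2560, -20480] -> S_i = -5*8^i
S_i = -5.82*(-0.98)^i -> [-5.82, 5.7, -5.59, 5.48, -5.37]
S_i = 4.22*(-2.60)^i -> [4.22, -10.97, 28.53, -74.17, 192.84]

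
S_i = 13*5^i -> [13, 65, 325, 1625, 8125]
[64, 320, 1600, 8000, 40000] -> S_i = 64*5^i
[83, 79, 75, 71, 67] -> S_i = 83 + -4*i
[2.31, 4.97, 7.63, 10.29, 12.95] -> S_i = 2.31 + 2.66*i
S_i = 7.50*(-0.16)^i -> [7.5, -1.2, 0.19, -0.03, 0.0]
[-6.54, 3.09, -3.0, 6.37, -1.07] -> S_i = Random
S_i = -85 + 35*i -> [-85, -50, -15, 20, 55]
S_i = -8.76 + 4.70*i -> [-8.76, -4.06, 0.64, 5.34, 10.04]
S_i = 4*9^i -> [4, 36, 324, 2916, 26244]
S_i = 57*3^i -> [57, 171, 513, 1539, 4617]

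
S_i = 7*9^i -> [7, 63, 567, 5103, 45927]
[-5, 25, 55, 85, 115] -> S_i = -5 + 30*i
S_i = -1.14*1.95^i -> [-1.14, -2.22, -4.33, -8.45, -16.48]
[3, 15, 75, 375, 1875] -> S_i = 3*5^i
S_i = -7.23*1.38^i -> [-7.23, -9.98, -13.77, -19.0, -26.22]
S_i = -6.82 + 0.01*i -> [-6.82, -6.81, -6.8, -6.79, -6.78]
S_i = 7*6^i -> [7, 42, 252, 1512, 9072]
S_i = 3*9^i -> [3, 27, 243, 2187, 19683]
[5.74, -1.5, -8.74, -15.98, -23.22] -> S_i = 5.74 + -7.24*i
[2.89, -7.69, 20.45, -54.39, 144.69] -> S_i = 2.89*(-2.66)^i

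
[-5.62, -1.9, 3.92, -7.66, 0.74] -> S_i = Random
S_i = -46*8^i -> [-46, -368, -2944, -23552, -188416]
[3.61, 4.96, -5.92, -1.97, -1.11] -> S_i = Random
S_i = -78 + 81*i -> [-78, 3, 84, 165, 246]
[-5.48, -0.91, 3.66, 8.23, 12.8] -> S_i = -5.48 + 4.57*i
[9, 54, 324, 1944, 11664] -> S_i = 9*6^i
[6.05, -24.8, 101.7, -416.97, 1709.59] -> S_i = 6.05*(-4.10)^i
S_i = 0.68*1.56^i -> [0.68, 1.06, 1.65, 2.58, 4.03]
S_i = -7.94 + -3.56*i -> [-7.94, -11.5, -15.06, -18.62, -22.18]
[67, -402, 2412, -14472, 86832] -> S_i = 67*-6^i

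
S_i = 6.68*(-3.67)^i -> [6.68, -24.52, 89.97, -330.2, 1211.83]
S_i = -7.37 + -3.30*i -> [-7.37, -10.67, -13.97, -17.27, -20.57]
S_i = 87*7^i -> [87, 609, 4263, 29841, 208887]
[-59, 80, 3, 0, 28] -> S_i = Random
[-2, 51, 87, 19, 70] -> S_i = Random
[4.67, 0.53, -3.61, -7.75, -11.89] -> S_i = 4.67 + -4.14*i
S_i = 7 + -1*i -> [7, 6, 5, 4, 3]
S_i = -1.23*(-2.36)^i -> [-1.23, 2.9, -6.85, 16.17, -38.16]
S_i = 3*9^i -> [3, 27, 243, 2187, 19683]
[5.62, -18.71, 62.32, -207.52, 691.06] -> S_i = 5.62*(-3.33)^i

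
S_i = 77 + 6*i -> [77, 83, 89, 95, 101]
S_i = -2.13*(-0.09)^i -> [-2.13, 0.19, -0.02, 0.0, -0.0]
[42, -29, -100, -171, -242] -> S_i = 42 + -71*i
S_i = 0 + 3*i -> [0, 3, 6, 9, 12]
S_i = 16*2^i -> [16, 32, 64, 128, 256]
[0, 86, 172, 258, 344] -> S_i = 0 + 86*i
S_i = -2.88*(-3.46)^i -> [-2.88, 9.96, -34.48, 119.29, -412.76]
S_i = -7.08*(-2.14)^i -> [-7.08, 15.15, -32.42, 69.39, -148.49]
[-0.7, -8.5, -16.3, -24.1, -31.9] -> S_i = -0.70 + -7.80*i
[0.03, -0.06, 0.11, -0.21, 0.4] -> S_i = 0.03*(-1.91)^i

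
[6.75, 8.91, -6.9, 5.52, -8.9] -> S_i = Random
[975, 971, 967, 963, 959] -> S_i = 975 + -4*i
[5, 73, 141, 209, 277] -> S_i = 5 + 68*i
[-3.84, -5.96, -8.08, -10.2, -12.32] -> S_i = -3.84 + -2.12*i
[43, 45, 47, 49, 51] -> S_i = 43 + 2*i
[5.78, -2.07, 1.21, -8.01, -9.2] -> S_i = Random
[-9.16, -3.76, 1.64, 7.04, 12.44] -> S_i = -9.16 + 5.40*i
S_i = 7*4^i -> [7, 28, 112, 448, 1792]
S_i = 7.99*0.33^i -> [7.99, 2.64, 0.87, 0.29, 0.09]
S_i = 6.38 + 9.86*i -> [6.38, 16.24, 26.1, 35.96, 45.82]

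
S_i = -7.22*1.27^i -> [-7.22, -9.17, -11.65, -14.79, -18.78]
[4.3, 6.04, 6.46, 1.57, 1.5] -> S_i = Random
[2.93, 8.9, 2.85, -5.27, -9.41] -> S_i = Random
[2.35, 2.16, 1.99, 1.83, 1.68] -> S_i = 2.35*0.92^i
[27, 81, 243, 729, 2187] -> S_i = 27*3^i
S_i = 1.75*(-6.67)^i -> [1.75, -11.67, 77.86, -519.3, 3463.71]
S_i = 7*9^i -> [7, 63, 567, 5103, 45927]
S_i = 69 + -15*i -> [69, 54, 39, 24, 9]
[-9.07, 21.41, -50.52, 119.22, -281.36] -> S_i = -9.07*(-2.36)^i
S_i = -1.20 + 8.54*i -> [-1.2, 7.34, 15.88, 24.42, 32.96]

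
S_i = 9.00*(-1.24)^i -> [9.0, -11.16, 13.84, -17.16, 21.28]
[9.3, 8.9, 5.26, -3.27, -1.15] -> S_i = Random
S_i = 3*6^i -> [3, 18, 108, 648, 3888]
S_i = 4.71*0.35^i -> [4.71, 1.65, 0.58, 0.2, 0.07]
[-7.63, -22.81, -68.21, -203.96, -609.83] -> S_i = -7.63*2.99^i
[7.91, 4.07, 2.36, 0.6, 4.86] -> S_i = Random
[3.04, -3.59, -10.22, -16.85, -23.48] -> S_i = 3.04 + -6.63*i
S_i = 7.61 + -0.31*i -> [7.61, 7.3, 6.99, 6.68, 6.37]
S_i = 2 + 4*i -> [2, 6, 10, 14, 18]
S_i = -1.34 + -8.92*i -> [-1.34, -10.26, -19.18, -28.1, -37.02]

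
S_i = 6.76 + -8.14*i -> [6.76, -1.38, -9.52, -17.66, -25.8]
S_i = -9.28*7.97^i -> [-9.28, -73.96, -589.47, -4698.11, -37443.92]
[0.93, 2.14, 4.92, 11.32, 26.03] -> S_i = 0.93*2.30^i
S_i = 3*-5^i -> [3, -15, 75, -375, 1875]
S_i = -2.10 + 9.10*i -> [-2.1, 7.0, 16.1, 25.2, 34.3]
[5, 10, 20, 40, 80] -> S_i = 5*2^i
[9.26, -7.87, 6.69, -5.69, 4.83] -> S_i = 9.26*(-0.85)^i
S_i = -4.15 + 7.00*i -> [-4.15, 2.85, 9.85, 16.85, 23.85]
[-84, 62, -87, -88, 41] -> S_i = Random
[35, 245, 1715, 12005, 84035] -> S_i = 35*7^i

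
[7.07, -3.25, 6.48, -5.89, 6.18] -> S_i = Random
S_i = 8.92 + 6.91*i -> [8.92, 15.83, 22.74, 29.65, 36.56]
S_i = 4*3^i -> [4, 12, 36, 108, 324]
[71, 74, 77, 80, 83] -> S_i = 71 + 3*i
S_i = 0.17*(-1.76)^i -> [0.17, -0.3, 0.53, -0.93, 1.63]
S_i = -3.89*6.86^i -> [-3.89, -26.69, -183.06, -1255.8, -8614.82]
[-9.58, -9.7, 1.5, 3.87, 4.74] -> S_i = Random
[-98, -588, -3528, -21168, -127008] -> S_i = -98*6^i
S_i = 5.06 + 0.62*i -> [5.06, 5.68, 6.3, 6.92, 7.54]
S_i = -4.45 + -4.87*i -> [-4.45, -9.32, -14.19, -19.06, -23.93]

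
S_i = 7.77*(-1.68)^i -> [7.77, -13.05, 21.93, -36.84, 61.9]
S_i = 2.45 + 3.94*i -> [2.45, 6.39, 10.33, 14.27, 18.21]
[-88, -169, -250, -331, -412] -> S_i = -88 + -81*i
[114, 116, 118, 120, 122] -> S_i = 114 + 2*i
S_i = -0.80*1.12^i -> [-0.8, -0.9, -1.0, -1.12, -1.26]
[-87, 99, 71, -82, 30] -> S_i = Random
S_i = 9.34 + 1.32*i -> [9.34, 10.66, 11.98, 13.3, 14.62]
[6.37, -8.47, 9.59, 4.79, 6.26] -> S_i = Random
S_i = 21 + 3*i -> [21, 24, 27, 30, 33]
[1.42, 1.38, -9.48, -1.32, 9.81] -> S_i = Random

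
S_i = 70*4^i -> [70, 280, 1120, 4480, 17920]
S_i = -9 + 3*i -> [-9, -6, -3, 0, 3]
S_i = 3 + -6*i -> [3, -3, -9, -15, -21]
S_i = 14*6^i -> [14, 84, 504, 3024, 18144]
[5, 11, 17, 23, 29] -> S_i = 5 + 6*i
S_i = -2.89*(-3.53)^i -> [-2.89, 10.2, -36.01, 127.12, -448.74]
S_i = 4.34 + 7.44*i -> [4.34, 11.78, 19.22, 26.66, 34.1]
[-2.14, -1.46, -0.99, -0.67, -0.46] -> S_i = -2.14*0.68^i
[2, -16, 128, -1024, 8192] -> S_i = 2*-8^i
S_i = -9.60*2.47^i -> [-9.6, -23.71, -58.57, -144.66, -357.32]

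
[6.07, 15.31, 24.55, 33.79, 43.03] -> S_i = 6.07 + 9.24*i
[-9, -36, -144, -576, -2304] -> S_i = -9*4^i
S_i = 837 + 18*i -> [837, 855, 873, 891, 909]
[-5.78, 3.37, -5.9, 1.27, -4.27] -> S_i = Random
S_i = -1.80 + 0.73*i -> [-1.8, -1.07, -0.34, 0.39, 1.12]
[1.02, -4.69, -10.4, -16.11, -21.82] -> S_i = 1.02 + -5.71*i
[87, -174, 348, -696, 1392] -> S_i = 87*-2^i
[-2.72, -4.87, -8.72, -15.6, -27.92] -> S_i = -2.72*1.79^i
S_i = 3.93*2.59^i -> [3.93, 10.18, 26.36, 68.28, 176.84]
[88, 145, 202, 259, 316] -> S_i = 88 + 57*i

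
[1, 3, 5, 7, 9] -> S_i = 1 + 2*i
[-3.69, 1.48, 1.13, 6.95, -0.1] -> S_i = Random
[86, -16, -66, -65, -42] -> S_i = Random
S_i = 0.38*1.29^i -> [0.38, 0.49, 0.63, 0.82, 1.05]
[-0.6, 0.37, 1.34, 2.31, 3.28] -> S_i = -0.60 + 0.97*i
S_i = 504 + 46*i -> [504, 550, 596, 642, 688]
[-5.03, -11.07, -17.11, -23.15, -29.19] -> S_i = -5.03 + -6.04*i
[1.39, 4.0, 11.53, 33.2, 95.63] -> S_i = 1.39*2.88^i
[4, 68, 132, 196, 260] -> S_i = 4 + 64*i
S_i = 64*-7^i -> [64, -448, 3136, -21952, 153664]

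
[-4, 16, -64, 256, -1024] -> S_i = -4*-4^i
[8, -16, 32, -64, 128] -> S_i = 8*-2^i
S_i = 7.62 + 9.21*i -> [7.62, 16.83, 26.04, 35.25, 44.46]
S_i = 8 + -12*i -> [8, -4, -16, -28, -40]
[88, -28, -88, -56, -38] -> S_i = Random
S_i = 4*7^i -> [4, 28, 196, 1372, 9604]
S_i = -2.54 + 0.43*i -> [-2.54, -2.11, -1.68, -1.25, -0.82]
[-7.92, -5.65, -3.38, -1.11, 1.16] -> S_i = -7.92 + 2.27*i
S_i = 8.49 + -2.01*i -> [8.49, 6.48, 4.47, 2.46, 0.45]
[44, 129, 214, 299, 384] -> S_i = 44 + 85*i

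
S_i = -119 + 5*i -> [-119, -114, -109, -104, -99]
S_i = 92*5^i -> [92, 460, 2300, 11500, 57500]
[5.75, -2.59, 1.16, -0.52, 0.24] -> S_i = 5.75*(-0.45)^i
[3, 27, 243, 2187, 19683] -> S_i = 3*9^i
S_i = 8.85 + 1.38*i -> [8.85, 10.23, 11.61, 12.99, 14.37]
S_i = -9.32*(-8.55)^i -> [-9.32, 79.69, -681.32, 5825.25, -49805.85]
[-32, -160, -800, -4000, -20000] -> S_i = -32*5^i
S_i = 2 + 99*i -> [2, 101, 200, 299, 398]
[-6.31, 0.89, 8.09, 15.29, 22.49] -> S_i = -6.31 + 7.20*i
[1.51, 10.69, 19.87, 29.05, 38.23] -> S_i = 1.51 + 9.18*i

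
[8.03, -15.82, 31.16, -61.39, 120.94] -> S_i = 8.03*(-1.97)^i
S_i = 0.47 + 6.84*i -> [0.47, 7.31, 14.15, 20.99, 27.83]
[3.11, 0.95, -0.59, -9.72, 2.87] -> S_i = Random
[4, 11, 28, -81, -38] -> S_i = Random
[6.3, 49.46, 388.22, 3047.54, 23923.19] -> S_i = 6.30*7.85^i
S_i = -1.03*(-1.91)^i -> [-1.03, 1.97, -3.76, 7.18, -13.71]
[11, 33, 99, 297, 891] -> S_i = 11*3^i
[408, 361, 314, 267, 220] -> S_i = 408 + -47*i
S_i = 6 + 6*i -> [6, 12, 18, 24, 30]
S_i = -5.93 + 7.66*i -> [-5.93, 1.73, 9.39, 17.05, 24.71]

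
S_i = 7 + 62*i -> [7, 69, 131, 193, 255]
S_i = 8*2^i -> [8, 16, 32, 64, 128]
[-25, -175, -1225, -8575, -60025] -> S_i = -25*7^i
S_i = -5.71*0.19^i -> [-5.71, -1.08, -0.21, -0.04, -0.01]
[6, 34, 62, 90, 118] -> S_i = 6 + 28*i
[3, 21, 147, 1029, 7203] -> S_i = 3*7^i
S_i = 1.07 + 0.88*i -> [1.07, 1.95, 2.83, 3.71, 4.59]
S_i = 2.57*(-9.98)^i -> [2.57, -25.65, 255.97, -2554.61, 25495.02]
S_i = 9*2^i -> [9, 18, 36, 72, 144]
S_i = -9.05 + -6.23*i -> [-9.05, -15.28, -21.51, -27.74, -33.97]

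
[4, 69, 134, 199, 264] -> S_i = 4 + 65*i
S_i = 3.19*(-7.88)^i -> [3.19, -25.14, 198.08, -1560.88, 12299.73]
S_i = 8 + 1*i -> [8, 9, 10, 11, 12]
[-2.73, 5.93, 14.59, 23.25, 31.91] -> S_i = -2.73 + 8.66*i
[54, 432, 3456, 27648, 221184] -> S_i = 54*8^i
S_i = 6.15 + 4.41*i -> [6.15, 10.56, 14.97, 19.38, 23.79]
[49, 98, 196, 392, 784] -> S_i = 49*2^i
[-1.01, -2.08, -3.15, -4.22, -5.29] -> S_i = -1.01 + -1.07*i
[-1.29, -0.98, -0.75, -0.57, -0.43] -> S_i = -1.29*0.76^i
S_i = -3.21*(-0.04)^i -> [-3.21, 0.13, -0.01, 0.0, -0.0]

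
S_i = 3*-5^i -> [3, -15, 75, -375, 1875]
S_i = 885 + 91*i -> [885, 976, 1067, 1158, 1249]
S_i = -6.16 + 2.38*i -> [-6.16, -3.78, -1.4, 0.98, 3.36]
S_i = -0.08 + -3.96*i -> [-0.08, -4.04, -8.0, -11.96, -15.92]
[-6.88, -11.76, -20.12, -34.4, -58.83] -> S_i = -6.88*1.71^i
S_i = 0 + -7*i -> [0, -7, -14, -21, -28]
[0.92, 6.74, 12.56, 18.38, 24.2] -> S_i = 0.92 + 5.82*i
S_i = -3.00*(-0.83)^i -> [-3.0, 2.49, -2.07, 1.72, -1.42]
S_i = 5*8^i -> [5, 40, 320, 2560, 20480]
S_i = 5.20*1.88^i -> [5.2, 9.78, 18.38, 34.55, 64.96]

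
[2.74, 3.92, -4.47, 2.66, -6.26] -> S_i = Random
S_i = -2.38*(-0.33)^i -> [-2.38, 0.79, -0.26, 0.09, -0.03]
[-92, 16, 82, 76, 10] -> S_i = Random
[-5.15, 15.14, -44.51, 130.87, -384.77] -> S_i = -5.15*(-2.94)^i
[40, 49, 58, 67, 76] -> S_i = 40 + 9*i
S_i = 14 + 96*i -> [14, 110, 206, 302, 398]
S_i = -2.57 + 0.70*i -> [-2.57, -1.87, -1.17, -0.47, 0.23]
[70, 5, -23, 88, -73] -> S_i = Random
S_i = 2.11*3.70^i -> [2.11, 7.81, 28.89, 106.88, 395.45]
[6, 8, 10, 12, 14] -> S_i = 6 + 2*i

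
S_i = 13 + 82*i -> [13, 95, 177, 259, 341]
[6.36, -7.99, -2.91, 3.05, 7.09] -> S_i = Random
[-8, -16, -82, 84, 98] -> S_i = Random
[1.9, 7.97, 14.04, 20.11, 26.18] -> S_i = 1.90 + 6.07*i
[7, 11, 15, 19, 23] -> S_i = 7 + 4*i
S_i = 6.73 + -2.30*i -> [6.73, 4.43, 2.13, -0.17, -2.47]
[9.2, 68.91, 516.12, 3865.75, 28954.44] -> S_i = 9.20*7.49^i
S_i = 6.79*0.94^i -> [6.79, 6.38, 6.0, 5.64, 5.3]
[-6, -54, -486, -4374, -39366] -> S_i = -6*9^i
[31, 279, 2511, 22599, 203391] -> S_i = 31*9^i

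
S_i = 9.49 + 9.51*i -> [9.49, 19.0, 28.51, 38.02, 47.53]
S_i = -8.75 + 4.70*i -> [-8.75, -4.05, 0.65, 5.35, 10.05]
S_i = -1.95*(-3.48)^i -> [-1.95, 6.79, -23.62, 82.18, -285.99]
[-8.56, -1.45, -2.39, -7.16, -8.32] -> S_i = Random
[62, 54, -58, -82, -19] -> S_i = Random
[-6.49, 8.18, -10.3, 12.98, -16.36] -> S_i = -6.49*(-1.26)^i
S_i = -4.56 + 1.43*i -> [-4.56, -3.13, -1.7, -0.27, 1.16]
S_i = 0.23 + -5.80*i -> [0.23, -5.57, -11.37, -17.17, -22.97]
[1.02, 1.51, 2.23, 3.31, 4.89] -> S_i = 1.02*1.48^i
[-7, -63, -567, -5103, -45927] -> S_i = -7*9^i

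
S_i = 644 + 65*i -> [644, 709, 774, 839, 904]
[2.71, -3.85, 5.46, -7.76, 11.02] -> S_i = 2.71*(-1.42)^i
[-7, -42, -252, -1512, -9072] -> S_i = -7*6^i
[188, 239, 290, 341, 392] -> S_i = 188 + 51*i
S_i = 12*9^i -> [12, 108, 972, 8748, 78732]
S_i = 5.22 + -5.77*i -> [5.22, -0.55, -6.32, -12.09, -17.86]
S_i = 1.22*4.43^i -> [1.22, 5.4, 23.94, 106.06, 469.87]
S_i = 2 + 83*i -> [2, 85, 168, 251, 334]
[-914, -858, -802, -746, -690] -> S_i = -914 + 56*i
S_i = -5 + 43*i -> [-5, 38, 81, 124, 167]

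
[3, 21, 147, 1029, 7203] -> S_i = 3*7^i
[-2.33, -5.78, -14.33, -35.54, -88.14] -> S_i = -2.33*2.48^i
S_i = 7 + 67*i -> [7, 74, 141, 208, 275]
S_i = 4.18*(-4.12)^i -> [4.18, -17.22, 70.95, -292.33, 1204.38]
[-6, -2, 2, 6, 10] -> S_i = -6 + 4*i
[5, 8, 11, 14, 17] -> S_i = 5 + 3*i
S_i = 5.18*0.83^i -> [5.18, 4.3, 3.57, 2.96, 2.46]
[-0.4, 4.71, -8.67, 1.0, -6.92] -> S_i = Random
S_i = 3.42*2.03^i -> [3.42, 6.94, 14.09, 28.61, 58.08]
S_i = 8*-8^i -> [8, -64, 512, -4096, 32768]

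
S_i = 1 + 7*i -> [1, 8, 15, 22, 29]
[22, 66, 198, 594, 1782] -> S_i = 22*3^i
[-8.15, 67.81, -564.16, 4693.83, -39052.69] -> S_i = -8.15*(-8.32)^i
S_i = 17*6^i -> [17, 102, 612, 3672, 22032]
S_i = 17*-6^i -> [17, -102, 612, -3672, 22032]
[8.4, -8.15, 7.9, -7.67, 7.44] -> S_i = 8.40*(-0.97)^i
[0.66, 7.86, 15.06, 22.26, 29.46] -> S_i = 0.66 + 7.20*i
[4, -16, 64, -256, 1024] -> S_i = 4*-4^i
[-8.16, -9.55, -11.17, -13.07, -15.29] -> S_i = -8.16*1.17^i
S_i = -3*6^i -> [-3, -18, -108, -648, -3888]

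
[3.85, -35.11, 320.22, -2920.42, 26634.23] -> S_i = 3.85*(-9.12)^i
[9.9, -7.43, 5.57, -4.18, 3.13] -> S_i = 9.90*(-0.75)^i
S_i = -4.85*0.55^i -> [-4.85, -2.67, -1.47, -0.81, -0.44]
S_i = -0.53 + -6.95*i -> [-0.53, -7.48, -14.43, -21.38, -28.33]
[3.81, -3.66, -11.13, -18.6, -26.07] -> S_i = 3.81 + -7.47*i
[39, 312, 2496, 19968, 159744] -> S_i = 39*8^i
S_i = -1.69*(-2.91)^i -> [-1.69, 4.92, -14.31, 41.65, -121.19]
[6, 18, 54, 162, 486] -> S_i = 6*3^i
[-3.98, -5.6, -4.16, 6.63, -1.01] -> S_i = Random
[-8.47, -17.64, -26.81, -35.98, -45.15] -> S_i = -8.47 + -9.17*i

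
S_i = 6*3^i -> [6, 18, 54, 162, 486]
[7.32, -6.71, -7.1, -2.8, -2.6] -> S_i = Random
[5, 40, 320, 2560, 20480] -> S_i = 5*8^i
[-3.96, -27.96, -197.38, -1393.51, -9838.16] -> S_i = -3.96*7.06^i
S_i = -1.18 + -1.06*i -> [-1.18, -2.24, -3.3, -4.36, -5.42]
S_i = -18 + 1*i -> [-18, -17, -16, -15, -14]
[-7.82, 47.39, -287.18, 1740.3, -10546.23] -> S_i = -7.82*(-6.06)^i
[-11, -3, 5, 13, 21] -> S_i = -11 + 8*i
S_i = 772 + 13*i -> [772, 785, 798, 811, 824]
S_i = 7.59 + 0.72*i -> [7.59, 8.31, 9.03, 9.75, 10.47]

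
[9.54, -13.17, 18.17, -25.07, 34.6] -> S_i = 9.54*(-1.38)^i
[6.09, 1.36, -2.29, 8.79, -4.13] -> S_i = Random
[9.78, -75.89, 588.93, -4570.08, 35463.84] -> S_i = 9.78*(-7.76)^i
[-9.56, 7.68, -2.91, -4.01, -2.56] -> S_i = Random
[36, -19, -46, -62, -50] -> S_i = Random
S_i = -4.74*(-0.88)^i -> [-4.74, 4.17, -3.67, 3.23, -2.84]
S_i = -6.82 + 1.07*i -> [-6.82, -5.75, -4.68, -3.61, -2.54]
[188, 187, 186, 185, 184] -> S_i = 188 + -1*i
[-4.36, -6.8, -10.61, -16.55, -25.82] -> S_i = -4.36*1.56^i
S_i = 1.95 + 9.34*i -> [1.95, 11.29, 20.63, 29.97, 39.31]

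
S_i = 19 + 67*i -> [19, 86, 153, 220, 287]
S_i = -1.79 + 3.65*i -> [-1.79, 1.86, 5.51, 9.16, 12.81]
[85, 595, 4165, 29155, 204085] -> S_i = 85*7^i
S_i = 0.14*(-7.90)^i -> [0.14, -1.11, 8.74, -69.03, 545.3]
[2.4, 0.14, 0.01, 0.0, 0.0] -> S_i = 2.40*0.06^i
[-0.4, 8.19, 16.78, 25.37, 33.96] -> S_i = -0.40 + 8.59*i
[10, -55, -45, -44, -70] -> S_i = Random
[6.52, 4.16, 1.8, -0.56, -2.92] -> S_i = 6.52 + -2.36*i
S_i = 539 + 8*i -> [539, 547, 555, 563, 571]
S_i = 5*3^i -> [5, 15, 45, 135, 405]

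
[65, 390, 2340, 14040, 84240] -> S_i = 65*6^i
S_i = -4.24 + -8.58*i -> [-4.24, -12.82, -21.4, -29.98, -38.56]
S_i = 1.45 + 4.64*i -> [1.45, 6.09, 10.73, 15.37, 20.01]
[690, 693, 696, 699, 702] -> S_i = 690 + 3*i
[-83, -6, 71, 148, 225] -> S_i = -83 + 77*i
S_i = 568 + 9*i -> [568, 577, 586, 595, 604]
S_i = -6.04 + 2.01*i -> [-6.04, -4.03, -2.02, -0.01, 2.0]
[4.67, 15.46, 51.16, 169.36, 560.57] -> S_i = 4.67*3.31^i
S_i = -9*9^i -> [-9, -81, -729, -6561, -59049]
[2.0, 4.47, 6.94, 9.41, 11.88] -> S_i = 2.00 + 2.47*i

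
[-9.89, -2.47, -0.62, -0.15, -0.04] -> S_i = -9.89*0.25^i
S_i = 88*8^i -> [88, 704, 5632, 45056, 360448]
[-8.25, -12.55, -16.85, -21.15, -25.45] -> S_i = -8.25 + -4.30*i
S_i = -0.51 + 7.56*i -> [-0.51, 7.05, 14.61, 22.17, 29.73]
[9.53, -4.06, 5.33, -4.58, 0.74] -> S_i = Random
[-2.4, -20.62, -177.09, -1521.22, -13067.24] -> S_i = -2.40*8.59^i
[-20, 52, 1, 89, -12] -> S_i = Random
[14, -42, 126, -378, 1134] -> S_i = 14*-3^i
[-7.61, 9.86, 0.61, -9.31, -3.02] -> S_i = Random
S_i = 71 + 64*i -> [71, 135, 199, 263, 327]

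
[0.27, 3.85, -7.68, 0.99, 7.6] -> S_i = Random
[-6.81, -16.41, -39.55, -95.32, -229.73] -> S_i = -6.81*2.41^i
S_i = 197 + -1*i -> [197, 196, 195, 194, 193]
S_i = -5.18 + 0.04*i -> [-5.18, -5.14, -5.1, -5.06, -5.02]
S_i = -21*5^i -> [-21, -105, -525, -2625, -13125]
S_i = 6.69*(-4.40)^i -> [6.69, -29.44, 129.52, -569.88, 2507.48]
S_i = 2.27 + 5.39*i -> [2.27, 7.66, 13.05, 18.44, 23.83]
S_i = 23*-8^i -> [23, -184, 1472, -11776, 94208]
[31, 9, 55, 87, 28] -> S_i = Random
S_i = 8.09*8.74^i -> [8.09, 70.71, 617.98, 5401.11, 47205.68]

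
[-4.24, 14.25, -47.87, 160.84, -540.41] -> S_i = -4.24*(-3.36)^i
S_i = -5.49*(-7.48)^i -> [-5.49, 41.07, -307.17, 2297.61, -17186.16]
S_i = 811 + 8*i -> [811, 819, 827, 835, 843]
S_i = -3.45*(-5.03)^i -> [-3.45, 17.35, -87.29, 439.06, -2208.47]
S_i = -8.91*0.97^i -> [-8.91, -8.64, -8.38, -8.13, -7.89]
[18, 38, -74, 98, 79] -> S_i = Random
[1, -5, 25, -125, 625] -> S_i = 1*-5^i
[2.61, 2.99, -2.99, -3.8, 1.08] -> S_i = Random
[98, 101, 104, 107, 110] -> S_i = 98 + 3*i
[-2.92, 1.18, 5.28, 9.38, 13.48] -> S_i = -2.92 + 4.10*i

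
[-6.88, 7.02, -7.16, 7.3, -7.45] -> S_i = -6.88*(-1.02)^i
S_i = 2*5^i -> [2, 10, 50, 250, 1250]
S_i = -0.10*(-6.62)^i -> [-0.1, 0.66, -4.38, 29.01, -192.06]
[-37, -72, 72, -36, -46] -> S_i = Random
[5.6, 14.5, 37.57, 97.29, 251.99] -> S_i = 5.60*2.59^i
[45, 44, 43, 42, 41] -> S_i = 45 + -1*i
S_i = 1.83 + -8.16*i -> [1.83, -6.33, -14.49, -22.65, -30.81]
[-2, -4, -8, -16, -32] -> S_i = -2*2^i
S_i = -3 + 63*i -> [-3, 60, 123, 186, 249]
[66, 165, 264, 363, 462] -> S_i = 66 + 99*i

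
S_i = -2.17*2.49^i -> [-2.17, -5.4, -13.45, -33.5, -83.42]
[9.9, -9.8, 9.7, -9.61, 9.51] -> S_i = 9.90*(-0.99)^i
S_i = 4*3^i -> [4, 12, 36, 108, 324]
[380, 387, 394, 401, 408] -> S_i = 380 + 7*i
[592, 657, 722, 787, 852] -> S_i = 592 + 65*i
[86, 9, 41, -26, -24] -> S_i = Random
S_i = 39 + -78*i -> [39, -39, -117, -195, -273]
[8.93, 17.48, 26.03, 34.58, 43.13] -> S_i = 8.93 + 8.55*i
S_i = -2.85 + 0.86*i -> [-2.85, -1.99, -1.13, -0.27, 0.59]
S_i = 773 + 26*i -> [773, 799, 825, 851, 877]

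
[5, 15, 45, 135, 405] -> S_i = 5*3^i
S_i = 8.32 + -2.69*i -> [8.32, 5.63, 2.94, 0.25, -2.44]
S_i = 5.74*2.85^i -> [5.74, 16.36, 46.62, 132.88, 378.7]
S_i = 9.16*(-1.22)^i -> [9.16, -11.18, 13.63, -16.63, 20.29]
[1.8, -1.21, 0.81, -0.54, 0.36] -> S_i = 1.80*(-0.67)^i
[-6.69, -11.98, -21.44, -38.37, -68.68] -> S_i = -6.69*1.79^i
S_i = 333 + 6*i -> [333, 339, 345, 351, 357]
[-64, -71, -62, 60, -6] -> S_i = Random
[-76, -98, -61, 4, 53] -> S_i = Random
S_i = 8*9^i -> [8, 72, 648, 5832, 52488]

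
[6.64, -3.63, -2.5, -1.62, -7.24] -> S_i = Random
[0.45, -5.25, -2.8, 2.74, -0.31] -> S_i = Random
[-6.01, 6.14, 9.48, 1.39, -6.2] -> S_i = Random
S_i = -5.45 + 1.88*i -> [-5.45, -3.57, -1.69, 0.19, 2.07]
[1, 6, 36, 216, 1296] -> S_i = 1*6^i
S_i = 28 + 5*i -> [28, 33, 38, 43, 48]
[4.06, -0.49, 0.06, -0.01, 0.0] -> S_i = 4.06*(-0.12)^i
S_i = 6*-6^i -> [6, -36, 216, -1296, 7776]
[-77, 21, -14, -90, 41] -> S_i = Random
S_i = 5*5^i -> [5, 25, 125, 625, 3125]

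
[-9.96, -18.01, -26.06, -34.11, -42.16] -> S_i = -9.96 + -8.05*i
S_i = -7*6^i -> [-7, -42, -252, -1512, -9072]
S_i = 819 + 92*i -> [819, 911, 1003, 1095, 1187]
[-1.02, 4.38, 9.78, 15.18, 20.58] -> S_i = -1.02 + 5.40*i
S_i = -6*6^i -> [-6, -36, -216, -1296, -7776]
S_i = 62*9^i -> [62, 558, 5022, 45198, 406782]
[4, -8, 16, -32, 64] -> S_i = 4*-2^i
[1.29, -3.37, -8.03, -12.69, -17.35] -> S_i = 1.29 + -4.66*i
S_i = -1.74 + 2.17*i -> [-1.74, 0.43, 2.6, 4.77, 6.94]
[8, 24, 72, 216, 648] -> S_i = 8*3^i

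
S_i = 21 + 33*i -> [21, 54, 87, 120, 153]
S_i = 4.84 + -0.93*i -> [4.84, 3.91, 2.98, 2.05, 1.12]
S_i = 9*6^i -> [9, 54, 324, 1944, 11664]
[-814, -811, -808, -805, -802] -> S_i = -814 + 3*i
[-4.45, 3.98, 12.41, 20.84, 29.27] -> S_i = -4.45 + 8.43*i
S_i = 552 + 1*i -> [552, 553, 554, 555, 556]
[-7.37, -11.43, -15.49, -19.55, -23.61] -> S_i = -7.37 + -4.06*i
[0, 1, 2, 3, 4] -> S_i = 0 + 1*i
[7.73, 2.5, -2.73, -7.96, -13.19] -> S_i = 7.73 + -5.23*i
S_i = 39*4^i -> [39, 156, 624, 2496, 9984]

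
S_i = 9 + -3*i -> [9, 6, 3, 0, -3]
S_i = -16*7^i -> [-16, -112, -784, -5488, -38416]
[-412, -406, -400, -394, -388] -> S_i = -412 + 6*i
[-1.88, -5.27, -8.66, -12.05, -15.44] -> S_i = -1.88 + -3.39*i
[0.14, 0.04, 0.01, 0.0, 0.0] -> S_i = 0.14*0.25^i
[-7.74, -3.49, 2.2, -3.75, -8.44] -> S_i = Random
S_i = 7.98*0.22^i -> [7.98, 1.76, 0.39, 0.08, 0.02]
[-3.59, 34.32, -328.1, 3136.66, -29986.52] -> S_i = -3.59*(-9.56)^i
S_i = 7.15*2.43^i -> [7.15, 17.37, 42.22, 102.59, 249.31]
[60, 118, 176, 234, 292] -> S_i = 60 + 58*i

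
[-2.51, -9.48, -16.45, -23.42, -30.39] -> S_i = -2.51 + -6.97*i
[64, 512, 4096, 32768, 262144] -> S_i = 64*8^i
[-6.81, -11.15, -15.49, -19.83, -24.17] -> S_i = -6.81 + -4.34*i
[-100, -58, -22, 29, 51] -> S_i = Random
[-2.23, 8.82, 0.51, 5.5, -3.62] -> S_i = Random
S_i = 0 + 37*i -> [0, 37, 74, 111, 148]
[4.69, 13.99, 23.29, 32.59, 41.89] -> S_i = 4.69 + 9.30*i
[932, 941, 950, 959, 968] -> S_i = 932 + 9*i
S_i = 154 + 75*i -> [154, 229, 304, 379, 454]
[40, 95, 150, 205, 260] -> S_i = 40 + 55*i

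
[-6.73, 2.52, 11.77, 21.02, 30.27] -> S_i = -6.73 + 9.25*i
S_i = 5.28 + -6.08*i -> [5.28, -0.8, -6.88, -12.96, -19.04]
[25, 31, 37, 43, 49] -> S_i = 25 + 6*i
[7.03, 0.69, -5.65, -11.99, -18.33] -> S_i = 7.03 + -6.34*i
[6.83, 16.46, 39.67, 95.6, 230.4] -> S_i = 6.83*2.41^i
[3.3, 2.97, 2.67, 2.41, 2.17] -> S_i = 3.30*0.90^i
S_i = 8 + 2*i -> [8, 10, 12, 14, 16]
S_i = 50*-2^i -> [50, -100, 200, -400, 800]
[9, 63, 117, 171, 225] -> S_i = 9 + 54*i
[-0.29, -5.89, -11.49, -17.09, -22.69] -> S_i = -0.29 + -5.60*i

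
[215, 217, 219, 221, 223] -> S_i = 215 + 2*i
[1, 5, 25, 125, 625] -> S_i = 1*5^i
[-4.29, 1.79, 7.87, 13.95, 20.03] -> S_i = -4.29 + 6.08*i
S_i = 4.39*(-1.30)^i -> [4.39, -5.71, 7.42, -9.64, 12.54]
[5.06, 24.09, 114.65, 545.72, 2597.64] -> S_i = 5.06*4.76^i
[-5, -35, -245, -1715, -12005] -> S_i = -5*7^i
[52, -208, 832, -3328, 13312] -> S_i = 52*-4^i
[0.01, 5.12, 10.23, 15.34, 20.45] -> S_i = 0.01 + 5.11*i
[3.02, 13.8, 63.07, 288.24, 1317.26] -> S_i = 3.02*4.57^i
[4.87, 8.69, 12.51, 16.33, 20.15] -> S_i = 4.87 + 3.82*i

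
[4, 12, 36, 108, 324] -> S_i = 4*3^i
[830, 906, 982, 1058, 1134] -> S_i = 830 + 76*i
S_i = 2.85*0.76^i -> [2.85, 2.17, 1.65, 1.25, 0.95]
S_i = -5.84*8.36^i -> [-5.84, -48.82, -408.16, -3412.18, -28525.81]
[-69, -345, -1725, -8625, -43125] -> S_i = -69*5^i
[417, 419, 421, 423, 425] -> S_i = 417 + 2*i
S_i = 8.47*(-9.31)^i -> [8.47, -78.86, 734.15, -6834.9, 63632.96]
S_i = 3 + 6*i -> [3, 9, 15, 21, 27]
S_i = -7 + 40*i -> [-7, 33, 73, 113, 153]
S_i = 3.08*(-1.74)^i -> [3.08, -5.36, 9.33, -16.23, 28.23]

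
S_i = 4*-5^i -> [4, -20, 100, -500, 2500]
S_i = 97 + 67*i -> [97, 164, 231, 298, 365]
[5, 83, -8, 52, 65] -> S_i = Random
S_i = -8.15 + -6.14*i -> [-8.15, -14.29, -20.43, -26.57, -32.71]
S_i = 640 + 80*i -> [640, 720, 800, 880, 960]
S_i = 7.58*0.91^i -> [7.58, 6.9, 6.28, 5.71, 5.2]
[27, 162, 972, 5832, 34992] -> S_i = 27*6^i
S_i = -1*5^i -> [-1, -5, -25, -125, -625]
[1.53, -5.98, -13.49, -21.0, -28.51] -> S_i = 1.53 + -7.51*i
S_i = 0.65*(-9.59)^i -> [0.65, -6.23, 59.78, -573.28, 5497.79]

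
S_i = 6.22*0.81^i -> [6.22, 5.04, 4.08, 3.31, 2.68]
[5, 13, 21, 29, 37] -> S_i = 5 + 8*i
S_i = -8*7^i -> [-8, -56, -392, -2744, -19208]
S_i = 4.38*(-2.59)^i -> [4.38, -11.34, 29.38, -76.1, 197.09]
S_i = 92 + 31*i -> [92, 123, 154, 185, 216]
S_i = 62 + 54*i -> [62, 116, 170, 224, 278]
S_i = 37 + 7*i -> [37, 44, 51, 58, 65]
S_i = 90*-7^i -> [90, -630, 4410, -30870, 216090]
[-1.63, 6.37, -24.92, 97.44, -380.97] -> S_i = -1.63*(-3.91)^i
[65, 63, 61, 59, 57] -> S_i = 65 + -2*i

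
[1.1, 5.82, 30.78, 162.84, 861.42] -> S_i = 1.10*5.29^i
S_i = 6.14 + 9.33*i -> [6.14, 15.47, 24.8, 34.13, 43.46]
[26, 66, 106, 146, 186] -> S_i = 26 + 40*i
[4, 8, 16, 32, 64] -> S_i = 4*2^i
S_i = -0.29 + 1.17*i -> [-0.29, 0.88, 2.05, 3.22, 4.39]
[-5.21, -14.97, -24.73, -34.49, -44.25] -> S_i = -5.21 + -9.76*i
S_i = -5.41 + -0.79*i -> [-5.41, -6.2, -6.99, -7.78, -8.57]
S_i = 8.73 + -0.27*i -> [8.73, 8.46, 8.19, 7.92, 7.65]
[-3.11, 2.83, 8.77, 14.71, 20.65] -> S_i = -3.11 + 5.94*i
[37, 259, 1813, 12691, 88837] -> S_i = 37*7^i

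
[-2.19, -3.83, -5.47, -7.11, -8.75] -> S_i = -2.19 + -1.64*i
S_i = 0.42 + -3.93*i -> [0.42, -3.51, -7.44, -11.37, -15.3]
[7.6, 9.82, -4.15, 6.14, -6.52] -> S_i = Random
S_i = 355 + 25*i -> [355, 380, 405, 430, 455]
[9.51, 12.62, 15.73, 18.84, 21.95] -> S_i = 9.51 + 3.11*i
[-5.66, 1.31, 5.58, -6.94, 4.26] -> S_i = Random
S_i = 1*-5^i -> [1, -5, 25, -125, 625]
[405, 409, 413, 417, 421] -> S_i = 405 + 4*i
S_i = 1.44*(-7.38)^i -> [1.44, -10.63, 78.43, -578.8, 4271.57]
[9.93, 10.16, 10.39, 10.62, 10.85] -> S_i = 9.93 + 0.23*i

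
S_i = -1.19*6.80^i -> [-1.19, -8.09, -55.03, -374.17, -2544.38]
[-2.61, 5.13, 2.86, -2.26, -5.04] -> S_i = Random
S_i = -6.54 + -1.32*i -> [-6.54, -7.86, -9.18, -10.5, -11.82]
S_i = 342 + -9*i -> [342, 333, 324, 315, 306]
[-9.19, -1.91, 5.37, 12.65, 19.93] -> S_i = -9.19 + 7.28*i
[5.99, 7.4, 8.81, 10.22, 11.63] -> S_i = 5.99 + 1.41*i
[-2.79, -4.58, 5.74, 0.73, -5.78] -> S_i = Random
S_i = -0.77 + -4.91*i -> [-0.77, -5.68, -10.59, -15.5, -20.41]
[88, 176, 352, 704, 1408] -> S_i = 88*2^i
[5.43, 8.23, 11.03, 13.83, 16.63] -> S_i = 5.43 + 2.80*i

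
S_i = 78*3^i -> [78, 234, 702, 2106, 6318]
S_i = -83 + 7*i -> [-83, -76, -69, -62, -55]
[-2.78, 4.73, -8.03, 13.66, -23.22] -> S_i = -2.78*(-1.70)^i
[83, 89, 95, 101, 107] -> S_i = 83 + 6*i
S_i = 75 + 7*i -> [75, 82, 89, 96, 103]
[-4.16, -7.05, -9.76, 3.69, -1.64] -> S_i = Random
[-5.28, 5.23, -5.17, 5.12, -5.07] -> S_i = -5.28*(-0.99)^i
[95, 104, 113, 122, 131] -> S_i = 95 + 9*i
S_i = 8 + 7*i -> [8, 15, 22, 29, 36]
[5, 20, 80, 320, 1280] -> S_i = 5*4^i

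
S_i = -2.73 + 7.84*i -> [-2.73, 5.11, 12.95, 20.79, 28.63]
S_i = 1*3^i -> [1, 3, 9, 27, 81]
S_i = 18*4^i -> [18, 72, 288, 1152, 4608]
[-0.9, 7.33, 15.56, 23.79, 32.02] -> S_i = -0.90 + 8.23*i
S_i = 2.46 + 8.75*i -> [2.46, 11.21, 19.96, 28.71, 37.46]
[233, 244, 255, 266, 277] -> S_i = 233 + 11*i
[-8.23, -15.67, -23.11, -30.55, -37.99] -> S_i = -8.23 + -7.44*i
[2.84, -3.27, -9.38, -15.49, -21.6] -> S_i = 2.84 + -6.11*i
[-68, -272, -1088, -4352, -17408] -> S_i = -68*4^i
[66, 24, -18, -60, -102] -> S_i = 66 + -42*i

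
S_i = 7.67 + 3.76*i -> [7.67, 11.43, 15.19, 18.95, 22.71]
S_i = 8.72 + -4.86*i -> [8.72, 3.86, -1.0, -5.86, -10.72]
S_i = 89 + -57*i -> [89, 32, -25, -82, -139]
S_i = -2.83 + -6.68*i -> [-2.83, -9.51, -16.19, -22.87, -29.55]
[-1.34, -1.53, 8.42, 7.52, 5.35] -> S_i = Random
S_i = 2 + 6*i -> [2, 8, 14, 20, 26]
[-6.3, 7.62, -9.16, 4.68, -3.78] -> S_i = Random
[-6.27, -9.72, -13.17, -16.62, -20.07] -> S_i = -6.27 + -3.45*i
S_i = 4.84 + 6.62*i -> [4.84, 11.46, 18.08, 24.7, 31.32]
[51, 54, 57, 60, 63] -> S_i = 51 + 3*i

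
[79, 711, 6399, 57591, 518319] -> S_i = 79*9^i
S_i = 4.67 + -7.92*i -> [4.67, -3.25, -11.17, -19.09, -27.01]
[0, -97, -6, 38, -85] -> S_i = Random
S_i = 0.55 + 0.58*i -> [0.55, 1.13, 1.71, 2.29, 2.87]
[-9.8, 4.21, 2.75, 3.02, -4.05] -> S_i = Random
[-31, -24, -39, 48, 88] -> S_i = Random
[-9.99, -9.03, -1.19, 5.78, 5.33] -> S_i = Random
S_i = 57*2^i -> [57, 114, 228, 456, 912]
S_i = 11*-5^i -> [11, -55, 275, -1375, 6875]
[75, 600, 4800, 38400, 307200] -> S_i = 75*8^i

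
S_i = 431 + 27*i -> [431, 458, 485, 512, 539]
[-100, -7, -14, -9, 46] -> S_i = Random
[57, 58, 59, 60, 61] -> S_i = 57 + 1*i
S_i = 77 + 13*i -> [77, 90, 103, 116, 129]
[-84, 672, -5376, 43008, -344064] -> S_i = -84*-8^i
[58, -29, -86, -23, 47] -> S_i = Random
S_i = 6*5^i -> [6, 30, 150, 750, 3750]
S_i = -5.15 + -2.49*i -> [-5.15, -7.64, -10.13, -12.62, -15.11]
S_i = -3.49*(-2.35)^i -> [-3.49, 8.2, -19.27, 45.29, -106.44]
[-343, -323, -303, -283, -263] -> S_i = -343 + 20*i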